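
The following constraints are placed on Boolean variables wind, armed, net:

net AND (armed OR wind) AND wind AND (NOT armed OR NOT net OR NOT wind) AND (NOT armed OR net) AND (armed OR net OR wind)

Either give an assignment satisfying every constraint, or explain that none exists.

wind = True, armed = False, net = True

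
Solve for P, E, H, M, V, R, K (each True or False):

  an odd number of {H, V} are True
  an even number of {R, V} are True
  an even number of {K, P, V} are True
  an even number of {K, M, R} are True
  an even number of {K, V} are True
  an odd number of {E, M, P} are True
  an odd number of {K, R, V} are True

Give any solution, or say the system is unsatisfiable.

P=F, E=T, H=F, M=F, V=T, R=T, K=T

{H, V}: 1 true → odd ✓
{R, V}: 2 true → even ✓
{K, P, V}: 2 true → even ✓
{K, M, R}: 2 true → even ✓
{K, V}: 2 true → even ✓
{E, M, P}: 1 true → odd ✓
{K, R, V}: 3 true → odd ✓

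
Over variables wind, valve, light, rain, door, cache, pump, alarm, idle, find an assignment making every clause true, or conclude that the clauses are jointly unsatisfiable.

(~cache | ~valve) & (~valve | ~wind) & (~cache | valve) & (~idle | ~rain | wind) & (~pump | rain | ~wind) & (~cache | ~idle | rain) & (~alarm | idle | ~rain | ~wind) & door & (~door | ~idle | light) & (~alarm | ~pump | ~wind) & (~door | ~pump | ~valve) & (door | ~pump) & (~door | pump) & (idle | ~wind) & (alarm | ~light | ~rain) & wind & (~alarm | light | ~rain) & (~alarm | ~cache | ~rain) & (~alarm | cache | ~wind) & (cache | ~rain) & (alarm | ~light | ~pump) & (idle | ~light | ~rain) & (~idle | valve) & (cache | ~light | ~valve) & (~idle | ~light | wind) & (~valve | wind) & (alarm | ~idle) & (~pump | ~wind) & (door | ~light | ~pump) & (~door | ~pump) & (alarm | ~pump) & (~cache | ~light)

Unsatisfiable — no assignment works.

Case door = True:
  (~door | pump) forces pump = True.
  Clause (~door | ~pump) is falsified — contradiction.
Case door = False:
  Clause (door) is falsified — contradiction.
Both cases fail, so the formula is unsatisfiable.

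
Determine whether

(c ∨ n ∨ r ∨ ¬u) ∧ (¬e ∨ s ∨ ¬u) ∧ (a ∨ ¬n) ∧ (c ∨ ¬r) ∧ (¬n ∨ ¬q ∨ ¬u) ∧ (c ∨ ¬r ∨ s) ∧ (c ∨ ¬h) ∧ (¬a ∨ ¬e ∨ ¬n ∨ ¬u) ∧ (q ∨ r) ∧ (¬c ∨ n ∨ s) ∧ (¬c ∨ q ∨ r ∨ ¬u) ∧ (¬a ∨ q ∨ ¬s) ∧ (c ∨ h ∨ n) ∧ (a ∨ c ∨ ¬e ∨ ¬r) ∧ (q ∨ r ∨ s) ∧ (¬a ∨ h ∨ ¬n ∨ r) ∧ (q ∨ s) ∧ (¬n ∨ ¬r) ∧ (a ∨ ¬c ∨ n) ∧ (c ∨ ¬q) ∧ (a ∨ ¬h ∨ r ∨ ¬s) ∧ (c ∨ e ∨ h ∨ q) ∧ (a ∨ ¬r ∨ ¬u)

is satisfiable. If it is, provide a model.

c = True, u = False, e = False, r = False, a = True, q = True, h = True, s = False, n = True

Try c = False:
  (c ∨ ¬r) forces r = False.
  (c ∨ ¬h) forces h = False.
  (q ∨ r) forces q = True.
  clause (c ∨ ¬q) is falsified — backtrack.
So c = True.
Set u = False.
Set e = False.
Set r = False.
  then (q ∨ r) forces q = True.
Try a = False:
  (a ∨ ¬n) forces n = False.
  clause (a ∨ ¬c ∨ n) is falsified — backtrack.
So a = True.
Set h = True.
Set s = False.
  then (¬c ∨ n ∨ s) forces n = True.
All clauses satisfied.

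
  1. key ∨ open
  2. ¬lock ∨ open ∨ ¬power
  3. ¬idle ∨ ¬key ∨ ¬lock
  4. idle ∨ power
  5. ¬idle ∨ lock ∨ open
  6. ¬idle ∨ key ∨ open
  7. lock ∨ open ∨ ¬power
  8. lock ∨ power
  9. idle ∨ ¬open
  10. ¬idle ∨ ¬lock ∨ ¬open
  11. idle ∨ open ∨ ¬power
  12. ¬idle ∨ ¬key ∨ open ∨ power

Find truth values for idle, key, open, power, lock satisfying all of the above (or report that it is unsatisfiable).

idle=T, key=T, open=T, power=T, lock=F

Set idle = True.
Set key = True.
  then (¬idle ∨ ¬key ∨ ¬lock) forces lock = False.
  then (¬idle ∨ lock ∨ open) forces open = True.
  then (lock ∨ power) forces power = True.
All clauses satisfied.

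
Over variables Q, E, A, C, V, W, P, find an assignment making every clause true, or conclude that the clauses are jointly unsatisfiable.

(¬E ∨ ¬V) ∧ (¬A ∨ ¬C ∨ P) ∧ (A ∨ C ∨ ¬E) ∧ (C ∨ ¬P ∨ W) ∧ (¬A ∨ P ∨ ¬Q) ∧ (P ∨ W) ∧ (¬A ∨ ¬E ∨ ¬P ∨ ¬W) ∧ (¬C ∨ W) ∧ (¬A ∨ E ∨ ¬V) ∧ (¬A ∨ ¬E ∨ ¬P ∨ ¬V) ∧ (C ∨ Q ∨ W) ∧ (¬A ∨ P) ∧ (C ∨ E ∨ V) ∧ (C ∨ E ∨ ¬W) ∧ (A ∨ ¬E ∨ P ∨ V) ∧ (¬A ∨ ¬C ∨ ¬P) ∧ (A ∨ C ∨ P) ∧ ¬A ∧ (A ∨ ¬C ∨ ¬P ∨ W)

Q=F, E=F, A=F, C=T, V=F, W=T, P=F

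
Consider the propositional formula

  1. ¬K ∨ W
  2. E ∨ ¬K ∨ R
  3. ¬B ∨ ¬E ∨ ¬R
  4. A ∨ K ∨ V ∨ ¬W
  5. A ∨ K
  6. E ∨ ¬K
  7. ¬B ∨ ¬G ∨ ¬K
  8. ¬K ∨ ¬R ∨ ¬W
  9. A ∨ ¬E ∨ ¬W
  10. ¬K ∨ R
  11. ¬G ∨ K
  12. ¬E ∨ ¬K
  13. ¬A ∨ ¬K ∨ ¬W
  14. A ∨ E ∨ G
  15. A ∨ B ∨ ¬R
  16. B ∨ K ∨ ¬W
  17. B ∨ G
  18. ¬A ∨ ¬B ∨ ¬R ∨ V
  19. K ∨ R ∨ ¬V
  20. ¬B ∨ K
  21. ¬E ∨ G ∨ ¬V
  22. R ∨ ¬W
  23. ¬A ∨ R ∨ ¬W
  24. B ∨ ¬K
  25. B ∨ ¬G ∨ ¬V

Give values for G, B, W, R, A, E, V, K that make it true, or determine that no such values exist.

Unsatisfiable — no assignment works.

Case B = True:
  (¬B ∨ K) forces K = True.
  (¬K ∨ W) forces W = True.
  (E ∨ ¬K) forces E = True.
  Clause (¬E ∨ ¬K) is falsified — contradiction.
Case B = False:
  (B ∨ G) forces G = True.
  (¬G ∨ K) forces K = True.
  Clause (B ∨ ¬K) is falsified — contradiction.
Both cases fail, so the formula is unsatisfiable.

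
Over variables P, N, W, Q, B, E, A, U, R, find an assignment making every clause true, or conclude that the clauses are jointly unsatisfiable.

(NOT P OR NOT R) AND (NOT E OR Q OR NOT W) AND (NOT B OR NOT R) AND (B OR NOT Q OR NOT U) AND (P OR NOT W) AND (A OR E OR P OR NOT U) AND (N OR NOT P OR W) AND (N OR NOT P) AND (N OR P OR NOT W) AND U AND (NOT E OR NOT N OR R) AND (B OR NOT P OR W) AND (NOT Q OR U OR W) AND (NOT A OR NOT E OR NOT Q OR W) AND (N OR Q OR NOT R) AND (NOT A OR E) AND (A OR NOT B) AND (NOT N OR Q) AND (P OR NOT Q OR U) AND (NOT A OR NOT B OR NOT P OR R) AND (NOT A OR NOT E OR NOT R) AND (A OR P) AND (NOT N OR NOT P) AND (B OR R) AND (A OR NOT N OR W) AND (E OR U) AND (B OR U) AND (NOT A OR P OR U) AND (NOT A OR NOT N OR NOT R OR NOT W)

P: False, N: False, W: False, Q: False, B: True, E: True, A: True, U: True, R: False

Unit clause (U) forces U = True.
Set P = False.
  then (P OR NOT W) forces W = False.
  then (A OR P) forces A = True.
  then (NOT A OR E) forces E = True.
  then (NOT A OR NOT E OR NOT R) forces R = False.
  then (B OR R) forces B = True.
  then (NOT E OR NOT N OR R) forces N = False.
  then (NOT A OR NOT E OR NOT Q OR W) forces Q = False.
All clauses satisfied.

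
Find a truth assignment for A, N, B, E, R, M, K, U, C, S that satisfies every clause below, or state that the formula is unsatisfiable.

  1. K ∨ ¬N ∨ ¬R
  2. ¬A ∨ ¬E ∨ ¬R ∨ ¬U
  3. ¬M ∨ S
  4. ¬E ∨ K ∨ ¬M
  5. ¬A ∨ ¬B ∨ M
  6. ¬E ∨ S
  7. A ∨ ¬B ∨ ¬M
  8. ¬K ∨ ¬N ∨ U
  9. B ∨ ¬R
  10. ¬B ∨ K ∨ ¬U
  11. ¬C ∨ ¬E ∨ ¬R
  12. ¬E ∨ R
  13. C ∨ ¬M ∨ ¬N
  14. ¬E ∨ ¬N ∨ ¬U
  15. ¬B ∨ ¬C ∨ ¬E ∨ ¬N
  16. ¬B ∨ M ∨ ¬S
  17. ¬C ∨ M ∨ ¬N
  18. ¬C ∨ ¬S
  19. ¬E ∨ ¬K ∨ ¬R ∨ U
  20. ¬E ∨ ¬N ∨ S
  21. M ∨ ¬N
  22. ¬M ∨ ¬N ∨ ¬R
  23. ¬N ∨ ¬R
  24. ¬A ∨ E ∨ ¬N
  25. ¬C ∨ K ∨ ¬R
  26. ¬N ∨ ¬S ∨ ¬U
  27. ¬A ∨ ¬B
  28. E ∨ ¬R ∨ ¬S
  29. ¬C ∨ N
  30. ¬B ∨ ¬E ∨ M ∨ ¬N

A=T, N=F, B=F, E=F, R=F, M=F, K=T, U=F, C=F, S=F

Set A = True.
  then (¬A ∨ ¬B) forces B = False.
  then (B ∨ ¬R) forces R = False.
  then (¬E ∨ R) forces E = False.
  then (¬A ∨ E ∨ ¬N) forces N = False.
  then (¬C ∨ N) forces C = False.
Set M = False.
Set K = True.
Set U = False.
Set S = False.
All clauses satisfied.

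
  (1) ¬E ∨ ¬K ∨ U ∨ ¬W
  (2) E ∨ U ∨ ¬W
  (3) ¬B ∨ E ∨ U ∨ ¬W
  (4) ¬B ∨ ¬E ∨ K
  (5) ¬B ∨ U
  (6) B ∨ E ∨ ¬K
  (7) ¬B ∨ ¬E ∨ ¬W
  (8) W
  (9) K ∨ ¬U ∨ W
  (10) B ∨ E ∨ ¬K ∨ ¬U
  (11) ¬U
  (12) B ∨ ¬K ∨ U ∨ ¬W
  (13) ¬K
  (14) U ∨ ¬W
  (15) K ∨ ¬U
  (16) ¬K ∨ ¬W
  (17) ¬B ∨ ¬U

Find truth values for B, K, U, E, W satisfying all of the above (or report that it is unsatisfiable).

Case W = True:
  (¬U) forces U = False.
  Clause (U ∨ ¬W) is falsified — contradiction.
Case W = False:
  Clause (W) is falsified — contradiction.
Both cases fail, so the formula is unsatisfiable.

No satisfying assignment exists.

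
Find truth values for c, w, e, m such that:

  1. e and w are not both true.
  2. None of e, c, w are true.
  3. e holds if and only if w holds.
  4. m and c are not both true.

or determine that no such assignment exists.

c = False; w = False; e = False; m = False

  (1) e=F, w=F — not both ✓
  (2) {e, c, w}: 0 true — none ✓
  (3) e=F, w=F — same ✓
  (4) m=F, c=F — not both ✓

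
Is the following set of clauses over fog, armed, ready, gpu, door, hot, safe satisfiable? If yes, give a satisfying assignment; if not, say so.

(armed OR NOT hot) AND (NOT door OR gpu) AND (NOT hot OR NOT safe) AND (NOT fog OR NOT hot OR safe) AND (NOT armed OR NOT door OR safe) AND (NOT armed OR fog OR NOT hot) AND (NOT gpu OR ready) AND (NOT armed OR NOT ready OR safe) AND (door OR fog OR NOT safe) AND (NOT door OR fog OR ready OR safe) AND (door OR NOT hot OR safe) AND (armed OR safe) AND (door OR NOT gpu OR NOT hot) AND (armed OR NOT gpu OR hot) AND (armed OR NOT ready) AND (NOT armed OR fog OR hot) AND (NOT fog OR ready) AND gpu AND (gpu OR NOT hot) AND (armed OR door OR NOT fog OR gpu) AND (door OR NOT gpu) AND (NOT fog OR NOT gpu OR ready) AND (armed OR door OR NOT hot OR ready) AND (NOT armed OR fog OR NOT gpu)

fog = True; armed = True; ready = True; gpu = True; door = True; hot = False; safe = True

Unit clause (gpu) forces gpu = True.
In (door OR NOT gpu) only door is left, so door = True.
In (NOT gpu OR ready) only ready is left, so ready = True.
In (armed OR NOT ready) only armed is left, so armed = True.
In (NOT armed OR fog OR NOT gpu) only fog is left, so fog = True.
In (NOT armed OR NOT door OR safe) only safe is left, so safe = True.
In (NOT hot OR NOT safe) only NOT hot is left, so hot = False.
All clauses satisfied.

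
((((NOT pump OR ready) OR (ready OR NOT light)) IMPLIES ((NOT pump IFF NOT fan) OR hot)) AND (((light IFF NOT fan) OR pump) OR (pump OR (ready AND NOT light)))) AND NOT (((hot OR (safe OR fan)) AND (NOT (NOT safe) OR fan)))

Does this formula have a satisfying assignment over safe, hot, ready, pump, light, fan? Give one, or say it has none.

safe=F; hot=F; ready=F; pump=F; light=T; fan=F

  (((NOT pump OR ready) OR (ready OR NOT light)) IMPLIES ((NOT pump IFF NOT fan) OR hot)) AND (((light IFF NOT fan) OR pump) OR (pump OR (ready AND NOT light))) = True
    ((NOT pump OR ready) OR (ready OR NOT light)) IMPLIES ((NOT pump IFF NOT fan) OR hot) = True
      (NOT pump OR ready) OR (ready OR NOT light) = True
        NOT pump OR ready = True
          NOT pump = True
        ready OR NOT light = False
          NOT light = False
      (NOT pump IFF NOT fan) OR hot = True
        NOT pump IFF NOT fan = True
          NOT pump = True
          NOT fan = True
    ((light IFF NOT fan) OR pump) OR (pump OR (ready AND NOT light)) = True
      (light IFF NOT fan) OR pump = True
        light IFF NOT fan = True
          NOT fan = True
      pump OR (ready AND NOT light) = False
        ready AND NOT light = False
          NOT light = False
  NOT (((hot OR (safe OR fan)) AND (NOT (NOT safe) OR fan))) = True
    (hot OR (safe OR fan)) AND (NOT (NOT safe) OR fan) = False
      hot OR (safe OR fan) = False
        safe OR fan = False
      NOT (NOT safe) OR fan = False
        NOT (NOT safe) = False
          NOT safe = True
Both conjuncts True, so the formula holds.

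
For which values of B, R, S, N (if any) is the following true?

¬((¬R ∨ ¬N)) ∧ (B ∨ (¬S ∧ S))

B=T, R=T, S=T, N=T

  ¬((¬R ∨ ¬N)) = True
    ¬R ∨ ¬N = False
      ¬R = False
      ¬N = False
  B ∨ (¬S ∧ S) = True
    ¬S ∧ S = False
      ¬S = False
Both conjuncts True, so the formula holds.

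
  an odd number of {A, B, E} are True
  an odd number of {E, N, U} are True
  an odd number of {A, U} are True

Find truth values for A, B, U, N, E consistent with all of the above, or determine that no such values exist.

A = False; B = True; U = True; N = False; E = False

{A, B, E}: 1 true → odd ✓
{E, N, U}: 1 true → odd ✓
{A, U}: 1 true → odd ✓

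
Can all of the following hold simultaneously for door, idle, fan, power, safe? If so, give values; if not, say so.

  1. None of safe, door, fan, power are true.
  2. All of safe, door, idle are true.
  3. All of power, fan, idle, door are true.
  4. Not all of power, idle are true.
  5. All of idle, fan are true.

Case door = True:
  Constraint (1) is violated (door=T) — contradiction.
Case door = False:
  Constraint (2) is violated (door=F) — contradiction.
Both cases fail — unsatisfiable.

No satisfying assignment exists.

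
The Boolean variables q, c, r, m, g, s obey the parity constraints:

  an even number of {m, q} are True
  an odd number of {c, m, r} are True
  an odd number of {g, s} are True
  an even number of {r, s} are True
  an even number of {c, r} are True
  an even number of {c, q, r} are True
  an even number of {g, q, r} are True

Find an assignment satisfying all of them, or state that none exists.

Unsatisfiable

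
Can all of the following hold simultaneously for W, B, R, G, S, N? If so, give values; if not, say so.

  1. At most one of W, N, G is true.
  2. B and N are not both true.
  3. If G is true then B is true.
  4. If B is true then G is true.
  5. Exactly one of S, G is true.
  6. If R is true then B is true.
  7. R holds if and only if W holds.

W = False; B = False; R = False; G = False; S = True; N = True

  (1) {W, N, G}: 1 true — at most one ✓
  (2) B=F, N=T — not both ✓
  (3) G=F ⇒ B: vacuous ✓
  (4) B=F ⇒ G: vacuous ✓
  (5) {S, G}: 1 true — exactly one ✓
  (6) R=F ⇒ B: vacuous ✓
  (7) R=F, W=F — same ✓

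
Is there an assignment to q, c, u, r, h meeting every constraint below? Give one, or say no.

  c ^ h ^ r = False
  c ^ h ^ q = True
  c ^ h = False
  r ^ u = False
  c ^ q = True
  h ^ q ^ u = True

q=T, c=F, u=F, r=F, h=F

c ^ h ^ r = F ^ F ^ F = False ✓
c ^ h ^ q = F ^ F ^ T = True ✓
c ^ h = F ^ F = False ✓
r ^ u = F ^ F = False ✓
c ^ q = F ^ T = True ✓
h ^ q ^ u = F ^ T ^ F = True ✓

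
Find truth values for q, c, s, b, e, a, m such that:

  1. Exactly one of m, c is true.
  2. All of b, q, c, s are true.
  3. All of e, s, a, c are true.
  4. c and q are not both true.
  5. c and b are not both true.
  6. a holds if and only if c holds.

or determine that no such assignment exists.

UNSATISFIABLE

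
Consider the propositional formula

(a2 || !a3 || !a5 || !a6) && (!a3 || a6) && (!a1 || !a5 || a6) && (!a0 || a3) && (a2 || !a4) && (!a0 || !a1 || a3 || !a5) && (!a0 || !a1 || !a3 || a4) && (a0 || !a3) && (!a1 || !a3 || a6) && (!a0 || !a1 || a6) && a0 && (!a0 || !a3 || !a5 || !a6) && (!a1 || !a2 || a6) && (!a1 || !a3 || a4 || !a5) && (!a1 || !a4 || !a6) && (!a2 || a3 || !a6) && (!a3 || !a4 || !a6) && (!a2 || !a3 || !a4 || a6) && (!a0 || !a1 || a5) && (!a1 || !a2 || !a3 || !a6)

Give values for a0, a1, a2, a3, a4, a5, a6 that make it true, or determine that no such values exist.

Unit clause (a0) forces a0 = True.
In (!a0 || a3) only a3 is left, so a3 = True.
In (!a3 || a6) only a6 is left, so a6 = True.
In (!a0 || !a3 || !a5 || !a6) only !a5 is left, so a5 = False.
In (!a3 || !a4 || !a6) only !a4 is left, so a4 = False.
In (!a0 || !a1 || a5) only !a1 is left, so a1 = False.
Set a2 = True.
All clauses satisfied.

a0: True, a1: False, a2: True, a3: True, a4: False, a5: False, a6: True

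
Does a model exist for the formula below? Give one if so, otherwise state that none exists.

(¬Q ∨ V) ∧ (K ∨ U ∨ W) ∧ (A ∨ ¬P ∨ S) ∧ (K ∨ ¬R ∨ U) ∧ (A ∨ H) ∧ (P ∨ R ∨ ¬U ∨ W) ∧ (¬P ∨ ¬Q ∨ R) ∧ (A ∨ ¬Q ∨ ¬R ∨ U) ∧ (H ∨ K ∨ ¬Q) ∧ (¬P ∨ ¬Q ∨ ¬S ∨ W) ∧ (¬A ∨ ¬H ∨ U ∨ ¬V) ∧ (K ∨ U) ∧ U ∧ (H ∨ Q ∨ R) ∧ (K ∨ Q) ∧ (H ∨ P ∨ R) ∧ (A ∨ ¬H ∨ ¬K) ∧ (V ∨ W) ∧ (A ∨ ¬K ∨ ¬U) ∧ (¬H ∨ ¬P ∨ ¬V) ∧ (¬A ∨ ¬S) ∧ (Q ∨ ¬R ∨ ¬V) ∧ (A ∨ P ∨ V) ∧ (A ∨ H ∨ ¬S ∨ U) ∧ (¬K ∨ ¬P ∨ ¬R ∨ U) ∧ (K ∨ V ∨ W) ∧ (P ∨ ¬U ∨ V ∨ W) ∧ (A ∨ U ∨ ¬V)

H=T; P=F; K=F; W=F; U=T; A=T; R=T; V=T; S=F; Q=T

Unit clause (U) forces U = True.
Set H = True.
Set P = False.
Set K = False.
  then (K ∨ Q) forces Q = True.
  then (¬Q ∨ V) forces V = True.
Set W = False.
  then (P ∨ R ∨ ¬U ∨ W) forces R = True.
Set A = True.
  then (¬A ∨ ¬S) forces S = False.
All clauses satisfied.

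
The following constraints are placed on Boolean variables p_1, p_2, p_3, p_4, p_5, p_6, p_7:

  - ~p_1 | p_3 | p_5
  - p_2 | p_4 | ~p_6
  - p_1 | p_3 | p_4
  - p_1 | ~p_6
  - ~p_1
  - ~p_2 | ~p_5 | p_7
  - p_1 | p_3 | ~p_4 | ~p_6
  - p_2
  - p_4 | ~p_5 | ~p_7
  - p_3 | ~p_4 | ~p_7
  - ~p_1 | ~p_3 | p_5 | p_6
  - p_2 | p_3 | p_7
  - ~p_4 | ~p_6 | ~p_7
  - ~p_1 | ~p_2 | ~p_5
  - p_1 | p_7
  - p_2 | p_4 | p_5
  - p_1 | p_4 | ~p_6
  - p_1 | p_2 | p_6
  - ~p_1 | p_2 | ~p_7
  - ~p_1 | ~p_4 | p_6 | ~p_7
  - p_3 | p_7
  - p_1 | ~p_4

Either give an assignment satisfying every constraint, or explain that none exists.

p_1: False, p_2: True, p_3: True, p_4: False, p_5: False, p_6: False, p_7: True

Unit clause (~p_1) forces p_1 = False.
Unit clause (p_2) forces p_2 = True.
In (p_1 | p_7) only p_7 is left, so p_7 = True.
In (p_1 | ~p_4) only ~p_4 is left, so p_4 = False.
In (p_1 | p_3 | p_4) only p_3 is left, so p_3 = True.
In (p_1 | ~p_6) only ~p_6 is left, so p_6 = False.
In (p_4 | ~p_5 | ~p_7) only ~p_5 is left, so p_5 = False.
All clauses satisfied.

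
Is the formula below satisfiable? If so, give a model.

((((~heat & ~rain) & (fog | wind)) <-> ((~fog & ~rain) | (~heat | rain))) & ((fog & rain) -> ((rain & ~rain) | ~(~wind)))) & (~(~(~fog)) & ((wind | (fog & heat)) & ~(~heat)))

Unsatisfiable — no assignment works.

Case fog = True: the conjunct ~(~(~fog)) becomes ~(~False) = False.
Case fog = False: the formula simplifies to (((~heat & ~rain) & wind) <-> (~rain | (~heat | rain))) & (wind & ~(~heat)).
  heat = True: simplifies to ~((~rain | rain)) & wind.
    rain = True: the conjunct ~((~rain | rain)) becomes ~((False | True)) = False.
    rain = False: the conjunct ~((~rain | rain)) becomes ~((True | False)) = False.
  heat = False: the conjunct ~(~heat) becomes ~(~False) = False.
Both cases fail — unsatisfiable.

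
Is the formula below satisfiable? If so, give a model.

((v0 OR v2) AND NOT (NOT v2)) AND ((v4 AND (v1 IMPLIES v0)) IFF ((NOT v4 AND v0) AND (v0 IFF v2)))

v0 = False; v1 = True; v2 = True; v4 = False

  (v0 OR v2) AND NOT (NOT v2) = True
    v0 OR v2 = True
    NOT (NOT v2) = True
      NOT v2 = False
  (v4 AND (v1 IMPLIES v0)) IFF ((NOT v4 AND v0) AND (v0 IFF v2)) = True
    v4 AND (v1 IMPLIES v0) = False
      v1 IMPLIES v0 = False
    (NOT v4 AND v0) AND (v0 IFF v2) = False
      NOT v4 AND v0 = False
        NOT v4 = True
      v0 IFF v2 = False
Both conjuncts True, so the formula holds.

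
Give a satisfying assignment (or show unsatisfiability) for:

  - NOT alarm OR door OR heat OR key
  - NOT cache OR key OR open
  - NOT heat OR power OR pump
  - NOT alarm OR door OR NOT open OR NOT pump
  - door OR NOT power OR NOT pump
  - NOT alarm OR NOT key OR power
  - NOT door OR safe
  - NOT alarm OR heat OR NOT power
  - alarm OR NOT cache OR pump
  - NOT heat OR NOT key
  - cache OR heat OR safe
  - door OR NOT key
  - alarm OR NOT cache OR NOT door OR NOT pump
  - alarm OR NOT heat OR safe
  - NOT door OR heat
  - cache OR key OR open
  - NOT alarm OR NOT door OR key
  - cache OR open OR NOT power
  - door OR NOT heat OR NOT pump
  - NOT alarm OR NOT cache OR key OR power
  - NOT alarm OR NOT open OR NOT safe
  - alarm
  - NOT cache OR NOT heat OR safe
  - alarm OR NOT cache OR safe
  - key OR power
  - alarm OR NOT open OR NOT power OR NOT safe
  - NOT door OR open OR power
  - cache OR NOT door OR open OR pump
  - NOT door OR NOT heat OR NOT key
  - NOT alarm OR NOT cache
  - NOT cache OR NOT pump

open=T, alarm=T, heat=T, door=F, power=T, cache=F, safe=F, key=F, pump=F

Unit clause (alarm) forces alarm = True.
In (NOT alarm OR NOT cache) only NOT cache is left, so cache = False.
Try open = False:
  (cache OR key OR open) forces key = True.
  (NOT alarm OR NOT key OR power) forces power = True.
  clause (cache OR open OR NOT power) is falsified — backtrack.
So open = True.
  then (NOT alarm OR NOT open OR NOT safe) forces safe = False.
  then (NOT door OR safe) forces door = False.
  then (cache OR heat OR safe) forces heat = True.
  then (door OR NOT key) forces key = False.
  then (door OR NOT heat OR NOT pump) forces pump = False.
  then (key OR power) forces power = True.
All clauses satisfied.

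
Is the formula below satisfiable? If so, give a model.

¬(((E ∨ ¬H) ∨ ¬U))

E = False, U = True, H = True

  ¬(((E ∨ ¬H) ∨ ¬U)) = True
    (E ∨ ¬H) ∨ ¬U = False
      E ∨ ¬H = False
        ¬H = False
      ¬U = False
The formula evaluates to True.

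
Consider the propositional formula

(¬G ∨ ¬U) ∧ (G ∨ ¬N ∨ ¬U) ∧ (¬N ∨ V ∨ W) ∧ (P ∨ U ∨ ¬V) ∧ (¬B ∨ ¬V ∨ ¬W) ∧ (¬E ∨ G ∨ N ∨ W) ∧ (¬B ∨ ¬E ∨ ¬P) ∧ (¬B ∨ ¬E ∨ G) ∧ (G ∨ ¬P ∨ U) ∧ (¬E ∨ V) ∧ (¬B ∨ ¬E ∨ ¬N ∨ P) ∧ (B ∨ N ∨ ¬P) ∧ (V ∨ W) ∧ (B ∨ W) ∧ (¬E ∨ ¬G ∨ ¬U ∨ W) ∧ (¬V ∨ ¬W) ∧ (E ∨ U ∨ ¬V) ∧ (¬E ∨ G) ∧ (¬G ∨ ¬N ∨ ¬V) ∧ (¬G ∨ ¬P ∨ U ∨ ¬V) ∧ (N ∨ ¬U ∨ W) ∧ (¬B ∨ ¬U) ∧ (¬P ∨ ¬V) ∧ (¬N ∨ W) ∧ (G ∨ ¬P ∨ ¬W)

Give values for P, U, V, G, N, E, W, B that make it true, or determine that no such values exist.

P: True; U: False; V: False; G: True; N: False; E: False; W: True; B: True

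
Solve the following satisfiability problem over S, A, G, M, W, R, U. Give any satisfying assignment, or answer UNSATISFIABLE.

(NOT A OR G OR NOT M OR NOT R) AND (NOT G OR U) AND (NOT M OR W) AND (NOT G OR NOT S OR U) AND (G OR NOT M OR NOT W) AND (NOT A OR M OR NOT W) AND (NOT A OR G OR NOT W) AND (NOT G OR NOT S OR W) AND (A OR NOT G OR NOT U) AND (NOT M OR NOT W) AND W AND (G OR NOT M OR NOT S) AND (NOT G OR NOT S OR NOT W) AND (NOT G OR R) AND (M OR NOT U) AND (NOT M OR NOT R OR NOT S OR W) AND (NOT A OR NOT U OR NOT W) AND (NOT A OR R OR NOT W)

Unit clause (W) forces W = True.
In (NOT M OR NOT W) only NOT M is left, so M = False.
In (M OR NOT U) only NOT U is left, so U = False.
In (NOT G OR U) only NOT G is left, so G = False.
In (NOT A OR M OR NOT W) only NOT A is left, so A = False.
Set S = False.
Set R = False.
All clauses satisfied.

S: False, A: False, G: False, M: False, W: True, R: False, U: False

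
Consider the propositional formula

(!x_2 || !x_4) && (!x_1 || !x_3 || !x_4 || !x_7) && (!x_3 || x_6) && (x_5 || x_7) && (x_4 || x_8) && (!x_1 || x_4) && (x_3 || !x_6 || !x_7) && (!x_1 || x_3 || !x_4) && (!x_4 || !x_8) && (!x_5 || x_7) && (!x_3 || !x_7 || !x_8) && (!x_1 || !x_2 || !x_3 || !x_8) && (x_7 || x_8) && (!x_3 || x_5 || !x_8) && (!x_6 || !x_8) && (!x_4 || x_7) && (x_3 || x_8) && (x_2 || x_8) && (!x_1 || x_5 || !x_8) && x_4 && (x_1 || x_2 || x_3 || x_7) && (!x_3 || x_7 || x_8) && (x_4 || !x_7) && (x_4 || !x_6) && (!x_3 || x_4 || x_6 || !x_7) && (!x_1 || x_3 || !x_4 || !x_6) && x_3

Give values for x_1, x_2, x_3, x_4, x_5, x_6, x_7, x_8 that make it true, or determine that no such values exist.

No satisfying assignment exists.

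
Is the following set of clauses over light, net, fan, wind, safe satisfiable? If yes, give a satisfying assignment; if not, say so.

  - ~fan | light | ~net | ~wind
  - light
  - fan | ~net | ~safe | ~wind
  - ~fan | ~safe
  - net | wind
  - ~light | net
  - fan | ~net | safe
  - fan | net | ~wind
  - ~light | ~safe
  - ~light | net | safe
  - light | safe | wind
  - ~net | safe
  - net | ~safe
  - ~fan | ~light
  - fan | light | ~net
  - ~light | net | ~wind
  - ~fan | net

Unsatisfiable — no assignment works.

Case light = True:
  (~light | net) forces net = True.
  (~light | ~safe) forces safe = False.
  Clause (~net | safe) is falsified — contradiction.
Case light = False:
  Clause (light) is falsified — contradiction.
Both cases fail, so the formula is unsatisfiable.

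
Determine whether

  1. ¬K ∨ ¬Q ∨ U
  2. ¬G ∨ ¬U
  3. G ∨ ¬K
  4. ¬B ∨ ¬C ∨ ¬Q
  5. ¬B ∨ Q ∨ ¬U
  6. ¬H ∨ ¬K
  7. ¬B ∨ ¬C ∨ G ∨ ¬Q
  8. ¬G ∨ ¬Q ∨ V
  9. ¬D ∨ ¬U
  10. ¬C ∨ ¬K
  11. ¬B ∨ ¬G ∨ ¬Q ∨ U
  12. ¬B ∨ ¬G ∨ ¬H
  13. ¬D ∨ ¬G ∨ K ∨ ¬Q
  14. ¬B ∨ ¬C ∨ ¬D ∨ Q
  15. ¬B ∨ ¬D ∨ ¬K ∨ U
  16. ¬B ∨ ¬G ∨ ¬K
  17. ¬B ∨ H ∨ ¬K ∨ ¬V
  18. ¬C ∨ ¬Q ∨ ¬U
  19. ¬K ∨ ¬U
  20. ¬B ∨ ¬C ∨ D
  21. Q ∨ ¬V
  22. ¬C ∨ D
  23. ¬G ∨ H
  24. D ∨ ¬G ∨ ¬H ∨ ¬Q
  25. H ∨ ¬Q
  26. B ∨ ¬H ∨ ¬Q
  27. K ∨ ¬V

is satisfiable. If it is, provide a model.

Set G = True.
  then (¬G ∨ ¬U) forces U = False.
  then (¬G ∨ H) forces H = True.
  then (¬H ∨ ¬K) forces K = False.
  then (¬B ∨ ¬G ∨ ¬H) forces B = False.
  then (B ∨ ¬H ∨ ¬Q) forces Q = False.
  then (K ∨ ¬V) forces V = False.
Set D = True.
Set C = True.
All clauses satisfied.

G=T, H=T, D=T, B=F, V=F, Q=F, U=F, K=F, C=T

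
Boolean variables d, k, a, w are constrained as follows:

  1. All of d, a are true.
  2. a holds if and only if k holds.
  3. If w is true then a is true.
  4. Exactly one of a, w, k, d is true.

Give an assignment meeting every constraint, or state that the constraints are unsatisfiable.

Case d = True:
  (1) forces a = True.
  Constraint (4) is violated (a=T, d=T) — contradiction.
Case d = False:
  Constraint (1) is violated (d=F) — contradiction.
Both cases fail — unsatisfiable.

UNSATISFIABLE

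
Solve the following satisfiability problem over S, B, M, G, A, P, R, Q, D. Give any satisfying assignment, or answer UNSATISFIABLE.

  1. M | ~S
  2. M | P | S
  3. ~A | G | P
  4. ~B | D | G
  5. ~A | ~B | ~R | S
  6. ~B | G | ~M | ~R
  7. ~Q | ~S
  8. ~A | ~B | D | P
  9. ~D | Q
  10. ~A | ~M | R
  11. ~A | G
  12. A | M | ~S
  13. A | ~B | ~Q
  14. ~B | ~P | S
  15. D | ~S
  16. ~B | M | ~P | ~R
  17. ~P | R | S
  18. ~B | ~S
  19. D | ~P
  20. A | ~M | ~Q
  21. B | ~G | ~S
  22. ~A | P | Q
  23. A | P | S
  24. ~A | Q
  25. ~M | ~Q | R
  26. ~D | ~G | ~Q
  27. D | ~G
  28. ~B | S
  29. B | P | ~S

Try S = True:
  (M | ~S) forces M = True.
  (~Q | ~S) forces Q = False.
  (~D | Q) forces D = False.
  clause (D | ~S) is falsified — backtrack.
So S = False.
  then (~B | S) forces B = False.
Set M = False.
  then (M | P | S) forces P = True.
  then (~P | R | S) forces R = True.
  then (D | ~P) forces D = True.
  then (~D | Q) forces Q = True.
  then (~D | ~G | ~Q) forces G = False.
  then (~A | G) forces A = False.
All clauses satisfied.

S=F, B=F, M=F, G=F, A=F, P=T, R=T, Q=T, D=T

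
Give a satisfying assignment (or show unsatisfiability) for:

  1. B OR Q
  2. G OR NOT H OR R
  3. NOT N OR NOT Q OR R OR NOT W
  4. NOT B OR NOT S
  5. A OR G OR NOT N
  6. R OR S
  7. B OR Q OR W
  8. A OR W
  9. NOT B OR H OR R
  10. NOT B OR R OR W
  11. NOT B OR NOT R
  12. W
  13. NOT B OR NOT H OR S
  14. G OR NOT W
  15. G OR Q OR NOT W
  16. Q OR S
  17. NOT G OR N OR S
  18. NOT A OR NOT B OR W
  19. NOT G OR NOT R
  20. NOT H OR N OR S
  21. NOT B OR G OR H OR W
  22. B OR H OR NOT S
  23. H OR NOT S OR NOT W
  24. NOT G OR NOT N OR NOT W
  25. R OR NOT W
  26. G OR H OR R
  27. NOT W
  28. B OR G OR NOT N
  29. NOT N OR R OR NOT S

Case W = True:
  Clause (NOT W) is falsified — contradiction.
Case W = False:
  Clause (W) is falsified — contradiction.
Both cases fail, so the formula is unsatisfiable.

UNSATISFIABLE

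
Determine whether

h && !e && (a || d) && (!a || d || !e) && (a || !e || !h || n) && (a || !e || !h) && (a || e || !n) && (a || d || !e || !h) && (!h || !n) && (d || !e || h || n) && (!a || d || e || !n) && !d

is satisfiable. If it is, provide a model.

Unit clause (h) forces h = True.
Unit clause (!e) forces e = False.
In (!h || !n) only !n is left, so n = False.
Unit clause (!d) forces d = False.
In (a || d) only a is left, so a = True.
All clauses satisfied.

n=F, e=F, a=T, d=F, h=T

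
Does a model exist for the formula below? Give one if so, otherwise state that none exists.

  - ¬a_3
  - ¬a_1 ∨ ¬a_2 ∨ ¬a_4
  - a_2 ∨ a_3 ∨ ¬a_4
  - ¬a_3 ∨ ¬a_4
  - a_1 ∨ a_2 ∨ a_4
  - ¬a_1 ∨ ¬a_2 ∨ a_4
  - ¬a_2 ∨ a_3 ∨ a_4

Unit clause (¬a_3) forces a_3 = False.
Set a_1 = False.
Set a_2 = True.
  then (¬a_2 ∨ a_3 ∨ a_4) forces a_4 = True.
Check each clause:
  (¬a_3): ¬a_3 holds.
  (¬a_1 ∨ ¬a_2 ∨ ¬a_4): ¬a_1 holds.
  (a_2 ∨ a_3 ∨ ¬a_4): a_2 holds.
  (¬a_3 ∨ ¬a_4): ¬a_3 holds.
  (a_1 ∨ a_2 ∨ a_4): a_2 holds.
  (¬a_1 ∨ ¬a_2 ∨ a_4): ¬a_1 holds.
  (¬a_2 ∨ a_3 ∨ a_4): a_4 holds.
All clauses satisfied.

a_1: False, a_2: True, a_3: False, a_4: True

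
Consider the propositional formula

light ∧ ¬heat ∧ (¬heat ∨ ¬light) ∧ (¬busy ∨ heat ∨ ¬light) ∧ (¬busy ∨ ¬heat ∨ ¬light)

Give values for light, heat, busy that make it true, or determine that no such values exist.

light: True, heat: False, busy: False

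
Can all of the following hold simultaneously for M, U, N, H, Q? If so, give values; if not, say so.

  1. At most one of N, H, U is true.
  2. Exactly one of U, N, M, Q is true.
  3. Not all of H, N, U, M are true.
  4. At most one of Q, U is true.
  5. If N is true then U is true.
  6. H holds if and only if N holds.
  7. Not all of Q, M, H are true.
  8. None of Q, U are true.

M=T, U=F, N=F, H=F, Q=F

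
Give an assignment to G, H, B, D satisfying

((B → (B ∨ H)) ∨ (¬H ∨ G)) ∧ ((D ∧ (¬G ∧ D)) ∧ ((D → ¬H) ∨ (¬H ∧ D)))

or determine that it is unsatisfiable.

G: False, H: False, B: True, D: True

  (B → (B ∨ H)) ∨ (¬H ∨ G) = True
    B → (B ∨ H) = True
      B ∨ H = True
    ¬H ∨ G = True
      ¬H = True
  (D ∧ (¬G ∧ D)) ∧ ((D → ¬H) ∨ (¬H ∧ D)) = True
    D ∧ (¬G ∧ D) = True
      ¬G ∧ D = True
        ¬G = True
    (D → ¬H) ∨ (¬H ∧ D) = True
      D → ¬H = True
        ¬H = True
      ¬H ∧ D = True
        ¬H = True
Both conjuncts True, so the formula holds.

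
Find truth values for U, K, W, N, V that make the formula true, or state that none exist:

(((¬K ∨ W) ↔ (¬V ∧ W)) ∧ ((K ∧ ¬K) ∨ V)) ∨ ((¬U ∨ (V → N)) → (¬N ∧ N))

U = True, K = True, W = False, N = False, V = True

  (((¬K ∨ W) ↔ (¬V ∧ W)) ∧ ((K ∧ ¬K) ∨ V)) ∨ ((¬U ∨ (V → N)) → (¬N ∧ N)) = True
    ((¬K ∨ W) ↔ (¬V ∧ W)) ∧ ((K ∧ ¬K) ∨ V) = True
      (¬K ∨ W) ↔ (¬V ∧ W) = True
        ¬K ∨ W = False
          ¬K = False
        ¬V ∧ W = False
          ¬V = False
      (K ∧ ¬K) ∨ V = True
        K ∧ ¬K = False
          ¬K = False
    (¬U ∨ (V → N)) → (¬N ∧ N) = True
      ¬U ∨ (V → N) = False
        ¬U = False
        V → N = False
      ¬N ∧ N = False
        ¬N = True
The formula evaluates to True.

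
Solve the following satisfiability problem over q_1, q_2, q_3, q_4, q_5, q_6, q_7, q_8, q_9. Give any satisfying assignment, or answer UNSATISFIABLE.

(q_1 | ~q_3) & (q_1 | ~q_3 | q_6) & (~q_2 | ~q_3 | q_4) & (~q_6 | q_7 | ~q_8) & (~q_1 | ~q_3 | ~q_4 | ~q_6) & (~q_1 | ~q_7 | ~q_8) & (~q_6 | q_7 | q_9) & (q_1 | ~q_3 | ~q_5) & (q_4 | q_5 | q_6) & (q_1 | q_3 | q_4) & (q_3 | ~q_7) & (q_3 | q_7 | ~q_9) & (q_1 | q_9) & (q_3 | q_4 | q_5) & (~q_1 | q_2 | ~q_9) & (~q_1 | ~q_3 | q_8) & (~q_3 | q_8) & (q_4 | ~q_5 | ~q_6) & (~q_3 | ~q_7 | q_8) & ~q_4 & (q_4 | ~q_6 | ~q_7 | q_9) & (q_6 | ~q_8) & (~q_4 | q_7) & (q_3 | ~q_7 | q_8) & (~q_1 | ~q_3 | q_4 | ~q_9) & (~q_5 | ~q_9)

Unit clause (~q_4) forces q_4 = False.
Try q_1 = False:
  (q_1 | ~q_3) forces q_3 = False.
  clause (q_1 | q_3 | q_4) is falsified — backtrack.
So q_1 = True.
Set q_2 = False.
  then (~q_1 | q_2 | ~q_9) forces q_9 = False.
Set q_3 = False.
  then (q_3 | ~q_7) forces q_7 = False.
  then (q_3 | q_4 | q_5) forces q_5 = True.
  then (q_4 | ~q_5 | ~q_6) forces q_6 = False.
  then (q_6 | ~q_8) forces q_8 = False.
All clauses satisfied.

q_1 = True; q_2 = False; q_3 = False; q_4 = False; q_5 = True; q_6 = False; q_7 = False; q_8 = False; q_9 = False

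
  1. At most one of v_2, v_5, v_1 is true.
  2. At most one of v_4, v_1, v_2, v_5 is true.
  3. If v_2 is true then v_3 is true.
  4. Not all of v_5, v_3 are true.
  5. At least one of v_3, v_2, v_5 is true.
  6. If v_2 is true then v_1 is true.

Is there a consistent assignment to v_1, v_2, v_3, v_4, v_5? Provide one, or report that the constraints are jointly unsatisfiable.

v_1: True, v_2: False, v_3: True, v_4: False, v_5: False

  (1) {v_2, v_5, v_1}: 1 true — at most one ✓
  (2) {v_4, v_1, v_2, v_5}: 1 true — at most one ✓
  (3) v_2=F ⇒ v_3: vacuous ✓
  (4) {v_5, v_3}: 1/2 true — not all ✓
  (5) {v_3, v_2, v_5}: 1 true — at least one ✓
  (6) v_2=F ⇒ v_1: vacuous ✓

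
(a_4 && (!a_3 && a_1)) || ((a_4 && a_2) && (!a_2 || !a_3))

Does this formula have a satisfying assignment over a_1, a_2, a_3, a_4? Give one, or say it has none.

a_1=T; a_2=F; a_3=F; a_4=T

  (a_4 && (!a_3 && a_1)) || ((a_4 && a_2) && (!a_2 || !a_3)) = True
    a_4 && (!a_3 && a_1) = True
      !a_3 && a_1 = True
        !a_3 = True
    (a_4 && a_2) && (!a_2 || !a_3) = False
      a_4 && a_2 = False
      !a_2 || !a_3 = True
        !a_2 = True
        !a_3 = True
The formula evaluates to True.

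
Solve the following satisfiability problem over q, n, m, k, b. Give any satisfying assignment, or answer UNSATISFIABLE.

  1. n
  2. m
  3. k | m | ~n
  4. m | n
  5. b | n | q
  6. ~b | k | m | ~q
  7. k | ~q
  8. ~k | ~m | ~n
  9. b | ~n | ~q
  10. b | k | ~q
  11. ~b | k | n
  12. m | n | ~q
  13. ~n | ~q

Unit clause (n) forces n = True.
Unit clause (m) forces m = True.
In (~k | ~m | ~n) only ~k is left, so k = False.
In (~n | ~q) only ~q is left, so q = False.
Set b = False.
All clauses satisfied.

q = False, n = True, m = True, k = False, b = False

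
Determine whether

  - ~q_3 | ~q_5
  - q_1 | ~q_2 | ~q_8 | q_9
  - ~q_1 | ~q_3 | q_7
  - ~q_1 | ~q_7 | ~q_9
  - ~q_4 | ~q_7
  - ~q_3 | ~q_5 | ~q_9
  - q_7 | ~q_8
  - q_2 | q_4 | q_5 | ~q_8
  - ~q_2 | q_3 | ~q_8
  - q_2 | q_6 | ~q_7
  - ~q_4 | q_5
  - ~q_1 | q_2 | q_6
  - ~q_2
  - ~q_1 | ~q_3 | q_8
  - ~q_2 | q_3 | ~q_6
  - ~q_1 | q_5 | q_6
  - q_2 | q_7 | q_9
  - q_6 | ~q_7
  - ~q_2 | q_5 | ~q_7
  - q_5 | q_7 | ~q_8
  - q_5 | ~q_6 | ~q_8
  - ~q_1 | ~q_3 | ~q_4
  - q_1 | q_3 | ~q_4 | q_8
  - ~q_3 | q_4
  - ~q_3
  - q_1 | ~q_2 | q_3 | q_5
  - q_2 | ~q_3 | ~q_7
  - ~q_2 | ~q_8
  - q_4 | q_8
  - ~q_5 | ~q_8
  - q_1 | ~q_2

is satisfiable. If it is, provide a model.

q_1 = True; q_2 = False; q_3 = False; q_4 = True; q_5 = True; q_6 = True; q_7 = False; q_8 = False; q_9 = True

Unit clause (~q_2) forces q_2 = False.
Unit clause (~q_3) forces q_3 = False.
Set q_1 = True.
  then (~q_1 | q_2 | q_6) forces q_6 = True.
Try q_4 = False:
  (q_4 | q_8) forces q_8 = True.
  (q_7 | ~q_8) forces q_7 = True.
  (~q_1 | ~q_7 | ~q_9) forces q_9 = False.
  (q_2 | q_4 | q_5 | ~q_8) forces q_5 = True.
  clause (~q_5 | ~q_8) is falsified — backtrack.
So q_4 = True.
  then (~q_4 | ~q_7) forces q_7 = False.
  then (q_7 | ~q_8) forces q_8 = False.
  then (~q_4 | q_5) forces q_5 = True.
  then (q_2 | q_7 | q_9) forces q_9 = True.
All clauses satisfied.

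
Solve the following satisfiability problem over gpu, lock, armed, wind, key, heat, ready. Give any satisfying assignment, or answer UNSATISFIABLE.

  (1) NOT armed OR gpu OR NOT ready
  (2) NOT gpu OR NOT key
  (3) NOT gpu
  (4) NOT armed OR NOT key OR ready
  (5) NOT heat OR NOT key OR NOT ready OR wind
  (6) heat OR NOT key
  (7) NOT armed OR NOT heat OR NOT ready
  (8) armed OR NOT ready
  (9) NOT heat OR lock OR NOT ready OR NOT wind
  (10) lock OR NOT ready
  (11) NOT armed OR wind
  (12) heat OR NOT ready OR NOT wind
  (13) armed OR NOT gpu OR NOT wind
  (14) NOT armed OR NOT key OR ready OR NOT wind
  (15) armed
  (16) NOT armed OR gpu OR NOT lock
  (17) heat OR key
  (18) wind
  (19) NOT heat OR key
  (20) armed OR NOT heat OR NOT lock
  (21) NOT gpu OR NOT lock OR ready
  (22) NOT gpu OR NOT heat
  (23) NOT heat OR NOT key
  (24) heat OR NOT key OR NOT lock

Case gpu = True:
  Clause (NOT gpu) is falsified — contradiction.
Case gpu = False:
  (armed) forces armed = True.
  (NOT armed OR gpu OR NOT ready) forces ready = False.
  (NOT armed OR NOT key OR ready) forces key = False.
  (NOT armed OR wind) forces wind = True.
  (NOT armed OR gpu OR NOT lock) forces lock = False.
  (heat OR key) forces heat = True.
  Clause (NOT heat OR key) is falsified — contradiction.
Both cases fail, so the formula is unsatisfiable.

Unsatisfiable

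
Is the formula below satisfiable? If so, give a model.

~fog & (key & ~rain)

fog = False, key = True, rain = False

  ~fog = True
  key & ~rain = True
    ~rain = True
Both conjuncts True, so the formula holds.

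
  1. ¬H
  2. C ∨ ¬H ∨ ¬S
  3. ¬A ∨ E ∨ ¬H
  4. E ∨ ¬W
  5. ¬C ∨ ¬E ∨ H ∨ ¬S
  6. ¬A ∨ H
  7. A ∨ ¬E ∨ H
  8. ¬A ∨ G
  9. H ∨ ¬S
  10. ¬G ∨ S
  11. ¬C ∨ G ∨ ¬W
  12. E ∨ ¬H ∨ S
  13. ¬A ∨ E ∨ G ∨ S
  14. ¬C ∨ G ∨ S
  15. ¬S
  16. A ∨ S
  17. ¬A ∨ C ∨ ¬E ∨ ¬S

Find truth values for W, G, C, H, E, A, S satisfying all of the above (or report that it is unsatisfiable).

Case S = True:
  Clause (¬S) is falsified — contradiction.
Case S = False:
  (¬H) forces H = False.
  (¬A ∨ H) forces A = False.
  Clause (A ∨ S) is falsified — contradiction.
Both cases fail, so the formula is unsatisfiable.

No satisfying assignment exists.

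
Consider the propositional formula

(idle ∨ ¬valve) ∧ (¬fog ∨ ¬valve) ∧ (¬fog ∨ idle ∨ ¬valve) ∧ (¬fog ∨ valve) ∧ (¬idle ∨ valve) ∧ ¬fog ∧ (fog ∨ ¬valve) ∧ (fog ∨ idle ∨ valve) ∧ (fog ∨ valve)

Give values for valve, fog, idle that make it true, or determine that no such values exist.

Case fog = True:
  Clause (¬fog) is falsified — contradiction.
Case fog = False:
  (fog ∨ ¬valve) forces valve = False.
  Clause (fog ∨ valve) is falsified — contradiction.
Both cases fail, so the formula is unsatisfiable.

No satisfying assignment exists.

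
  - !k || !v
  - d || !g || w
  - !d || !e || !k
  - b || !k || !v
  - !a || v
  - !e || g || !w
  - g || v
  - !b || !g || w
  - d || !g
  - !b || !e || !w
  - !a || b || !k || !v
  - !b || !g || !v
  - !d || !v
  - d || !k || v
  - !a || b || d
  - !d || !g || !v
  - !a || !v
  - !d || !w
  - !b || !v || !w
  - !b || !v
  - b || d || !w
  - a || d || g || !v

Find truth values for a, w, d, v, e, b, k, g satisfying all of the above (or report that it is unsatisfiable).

a=F, w=F, d=T, v=F, e=F, b=F, k=F, g=T

Try a = True:
  (!a || v) forces v = True.
  clause (!a || !v) is falsified — backtrack.
So a = False.
Set w = False.
Try d = False:
  (d || !g || w) forces g = False.
  (g || v) forces v = True.
  clause (a || d || g || !v) is falsified — backtrack.
So d = True.
  then (!d || !v) forces v = False.
  then (g || v) forces g = True.
  then (!b || !g || w) forces b = False.
Set e = False.
Set k = False.
All clauses satisfied.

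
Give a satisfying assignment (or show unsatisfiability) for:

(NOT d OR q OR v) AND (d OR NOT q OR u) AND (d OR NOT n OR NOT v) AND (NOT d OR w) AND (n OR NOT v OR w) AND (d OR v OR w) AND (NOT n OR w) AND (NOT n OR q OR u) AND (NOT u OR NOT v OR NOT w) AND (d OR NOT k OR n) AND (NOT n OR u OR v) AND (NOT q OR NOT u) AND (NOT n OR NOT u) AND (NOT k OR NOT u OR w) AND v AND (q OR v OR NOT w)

Unit clause (v) forces v = True.
Set q = True.
  then (NOT q OR NOT u) forces u = False.
  then (d OR NOT q OR u) forces d = True.
  then (NOT d OR w) forces w = True.
Set k = True.
Set n = False.
All clauses satisfied.

q = True, u = False, d = True, v = True, k = True, w = True, n = False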